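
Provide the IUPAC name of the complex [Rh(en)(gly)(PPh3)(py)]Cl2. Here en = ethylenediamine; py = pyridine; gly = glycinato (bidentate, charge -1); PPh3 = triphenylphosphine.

The 2 chloride counter-ions carry a total charge of -2, so each complex ion is 2+.
Ligand charges: 1×ethylenediamine (neutral), 1×pyridine (neutral), 1×glycinato (-1 each), 1×triphenylphosphine (neutral); total -1. So Rh + (-1) = 2+, giving Rh = +3.
Ligands are named alphabetically: ethylenediamine before glycinato before pyridine before triphenylphosphine.

(ethylenediamine)(glycinato)(pyridine)(triphenylphosphine)rhodium(III) chloride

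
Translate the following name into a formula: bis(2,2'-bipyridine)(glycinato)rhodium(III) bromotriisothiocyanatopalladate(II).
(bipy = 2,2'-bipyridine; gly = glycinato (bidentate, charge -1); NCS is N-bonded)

Cation [Rh…]: ligand charges -1, Rh(III) ⇒ ion charge 2+.
Anion [Pd…]: ligand charges -4, Pd(II) ⇒ ion charge 2−.
One 2+ cation balances one 2− anion.

[Rh(bipy)2(gly)][PdBr(NCS)3]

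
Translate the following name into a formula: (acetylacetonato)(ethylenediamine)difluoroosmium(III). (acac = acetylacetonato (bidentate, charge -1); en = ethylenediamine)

Ligands: 1 acetylacetonato (acac, -1), 2 fluoro (F, -1), 1 ethylenediamine (en, neutral). Ligand charge sum = -3.
With Os in oxidation state +3, the complex ion is [Os...].

[Os(acac)(en)F2]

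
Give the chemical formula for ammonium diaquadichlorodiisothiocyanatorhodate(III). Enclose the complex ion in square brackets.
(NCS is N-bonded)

NH4[RhCl2(H2O)2(NCS)2]

Ligands: 2 aqua (H2O, neutral), 2 isothiocyanato (NCS, -1), 2 chloro (Cl, -1). Ligand charge sum = -4.
Charge balance with ammonium (+1) requires 1 complex ion per 1 ammonium.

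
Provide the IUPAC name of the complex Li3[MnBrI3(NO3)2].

The 3 lithium counter-ions carry a total charge of +3, so each complex ion is 3−.
Ligand charges: 3×iodo (-1 each), 2×nitrato (-1 each), 1×bromo (-1 each); total -6. So Mn + (-6) = 3−, giving Mn = +3.
Ligands are named alphabetically: bromo before iodo before nitrato.
The complex ion is anionic, so manganese takes the -ate form manganate(III).

lithium bromotriiododinitratomanganate(III)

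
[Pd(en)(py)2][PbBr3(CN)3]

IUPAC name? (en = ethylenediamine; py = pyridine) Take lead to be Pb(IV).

Pb is given as +4; the anion's ligand charges sum to -6, so the complex anion is 2−.
A 1:1 salt means the cation carries the equal and opposite charge, 2+.
Cation: ligand charges sum to 0; for the ion to be 2+, Pd = +2.

(ethylenediamine)bis(pyridine)palladium(II) tribromotricyanoplumbate(IV)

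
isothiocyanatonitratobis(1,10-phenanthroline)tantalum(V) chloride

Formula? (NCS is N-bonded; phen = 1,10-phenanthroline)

Ligands: 1 nitrato (NO3, -1), 1 isothiocyanato (NCS, -1), 2 1,10-phenanthroline (phen, neutral). Ligand charge sum = -2.
With Ta in oxidation state +5, the complex ion is [Ta...]^3+.
Charge balance with chloride (-1) requires 1 complex ion per 3 chloride.

[Ta(NCS)(NO3)(phen)2]Cl3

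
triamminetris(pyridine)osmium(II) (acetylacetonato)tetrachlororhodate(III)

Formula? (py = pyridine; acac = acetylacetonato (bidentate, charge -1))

[Os(NH3)3(py)3][Rh(acac)Cl4]

Cation [Os…]: ligand charges 0, Os(II) ⇒ ion charge 2+.
Anion [Rh…]: ligand charges -5, Rh(III) ⇒ ion charge 2−.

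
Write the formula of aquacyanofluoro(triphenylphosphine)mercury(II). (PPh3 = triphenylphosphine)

[Hg(CN)F(H2O)(PPh3)]

Ligands: 1 aqua (H2O, neutral), 1 cyano (CN, -1), 1 fluoro (F, -1), 1 triphenylphosphine (PPh3, neutral). Ligand charge sum = -2.
With Hg in oxidation state +2, the complex ion is [Hg...].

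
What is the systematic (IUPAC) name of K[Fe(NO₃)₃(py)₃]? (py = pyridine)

The 1 potassium counter-ion carries a total charge of +1, so each complex ion is 1−.
Ligand charges: 3×nitrato (-1 each), 3×pyridine (neutral); total -3. So Fe + (-3) = 1−, giving Fe = +2.
The complex ion is anionic, so iron takes the -ate form ferrate(II).

potassium trinitratotris(pyridine)ferrate(II)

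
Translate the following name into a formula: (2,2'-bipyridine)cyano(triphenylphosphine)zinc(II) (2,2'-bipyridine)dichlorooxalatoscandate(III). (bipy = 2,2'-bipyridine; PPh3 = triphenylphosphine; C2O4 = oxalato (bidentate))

[Zn(bipy)(CN)(PPh3)][Sc(bipy)(C2O4)Cl2]

Cation [Zn…]: ligand charges -1, Zn(II) ⇒ ion charge 1+.
Anion [Sc…]: ligand charges -4, Sc(III) ⇒ ion charge 1−.
One 1+ cation balances one 1− anion.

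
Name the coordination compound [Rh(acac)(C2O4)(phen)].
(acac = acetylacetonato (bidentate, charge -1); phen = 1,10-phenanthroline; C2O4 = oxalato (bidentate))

(acetylacetonato)oxalato(1,10-phenanthroline)rhodium(III)

There is no counter-ion, so the complex is neutral overall.
Ligand charges: 1×acetylacetonato (-1 each), 1×1,10-phenanthroline (neutral), 1×oxalato (-2 each); total -3. So Rh + (-3) = 0, giving Rh = +3.
Ligands are named alphabetically: acetylacetonato before oxalato before phenanthroline.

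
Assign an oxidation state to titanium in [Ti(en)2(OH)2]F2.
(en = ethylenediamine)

2 fluoride outside the brackets (-1 each) → the complex ion is 2+.
Ligand charges: 2×OH = -2; 2×en neutral; sum -2.
Ti + (-2) = 2+ ⇒ Ti is +4.

+4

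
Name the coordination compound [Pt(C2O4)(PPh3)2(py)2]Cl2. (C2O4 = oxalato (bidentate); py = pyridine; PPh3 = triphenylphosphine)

oxalatobis(pyridine)bis(triphenylphosphine)platinum(IV) chloride

The 2 chloride counter-ions carry a total charge of -2, so each complex ion is 2+.
Ligand charges: 1×oxalato (-2 each), 2×pyridine (neutral), 2×triphenylphosphine (neutral); total -2. So Pt + (-2) = 2+, giving Pt = +4.
Ligands are named alphabetically: oxalato before pyridine before triphenylphosphine.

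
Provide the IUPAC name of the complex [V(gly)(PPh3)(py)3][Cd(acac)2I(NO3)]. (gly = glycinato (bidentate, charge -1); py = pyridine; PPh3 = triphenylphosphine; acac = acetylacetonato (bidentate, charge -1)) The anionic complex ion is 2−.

The complex anion is given as 2−; its ligand charges sum to -4, so Cd = +2.
A 1:1 salt means the cation carries the equal and opposite charge, 2+.
Cation: ligand charges sum to -1; for the ion to be 2+, V = +3.

(glycinato)tris(pyridine)(triphenylphosphine)vanadium(III) bis(acetylacetonato)iodonitratocadmate(II)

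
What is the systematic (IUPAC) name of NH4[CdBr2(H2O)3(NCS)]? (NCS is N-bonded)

The 1 ammonium counter-ion carries a total charge of +1, so each complex ion is 1−.
Ligand charges: 1×isothiocyanato (-1 each), 2×bromo (-1 each), 3×aqua (neutral); total -3. So Cd + (-3) = 1−, giving Cd = +2.
Ligands are named alphabetically: aqua before bromo before isothiocyanato.
The complex ion is anionic, so cadmium takes the -ate form cadmate(II).

ammonium triaquadibromoisothiocyanatocadmate(II)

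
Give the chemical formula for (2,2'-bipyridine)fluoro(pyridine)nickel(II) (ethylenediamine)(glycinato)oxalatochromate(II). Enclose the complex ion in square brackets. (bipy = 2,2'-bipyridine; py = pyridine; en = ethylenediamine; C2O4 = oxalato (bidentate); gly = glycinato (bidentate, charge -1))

Cation [Ni…]: ligand charges -1, Ni(II) ⇒ ion charge 1+.
Anion [Cr…]: ligand charges -3, Cr(II) ⇒ ion charge 1−.
One 1+ cation balances one 1− anion.

[Ni(bipy)F(py)][Cr(C2O4)(en)(gly)]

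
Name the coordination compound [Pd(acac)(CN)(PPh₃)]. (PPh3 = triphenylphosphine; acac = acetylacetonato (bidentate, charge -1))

There is no counter-ion, so the complex is neutral overall.
Ligand charges: 1×triphenylphosphine (neutral), 1×cyano (-1 each), 1×acetylacetonato (-1 each); total -2. So Pd + (-2) = 0, giving Pd = +2.
Ligands are named alphabetically: acetylacetonato before cyano before triphenylphosphine.

(acetylacetonato)cyano(triphenylphosphine)palladium(II)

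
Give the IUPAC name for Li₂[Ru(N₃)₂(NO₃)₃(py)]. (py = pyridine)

lithium diazidotrinitrato(pyridine)ruthenate(III)

The 2 lithium counter-ions carry a total charge of +2, so each complex ion is 2−.
Ligand charges: 1×pyridine (neutral), 3×nitrato (-1 each), 2×azido (-1 each); total -5. So Ru + (-5) = 2−, giving Ru = +3.
Ligands are named alphabetically: azido before nitrato before pyridine.
The complex ion is anionic, so ruthenium takes the -ate form ruthenate(III).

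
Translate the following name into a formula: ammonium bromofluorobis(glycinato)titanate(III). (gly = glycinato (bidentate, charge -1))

NH4[TiBrF(gly)2]

Ligands: 1 fluoro (F, -1), 2 glycinato (gly, -1), 1 bromo (Br, -1). Ligand charge sum = -4.
With Ti in oxidation state +3, the complex ion is [Ti...]^1−.
Charge balance with ammonium (+1) requires 1 complex ion per 1 ammonium.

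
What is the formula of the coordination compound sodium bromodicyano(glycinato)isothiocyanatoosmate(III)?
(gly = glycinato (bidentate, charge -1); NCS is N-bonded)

Na2[OsBr(CN)2(gly)(NCS)]

Ligands: 1 glycinato (gly, -1), 1 isothiocyanato (NCS, -1), 2 cyano (CN, -1), 1 bromo (Br, -1). Ligand charge sum = -5.
Charge balance with sodium (+1) requires 1 complex ion per 2 sodium.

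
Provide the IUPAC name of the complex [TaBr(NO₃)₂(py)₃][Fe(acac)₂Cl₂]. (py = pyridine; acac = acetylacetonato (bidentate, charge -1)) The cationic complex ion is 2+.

bromodinitratotris(pyridine)tantalum(V) bis(acetylacetonato)dichloroferrate(II)

The complex cation is given as 2+; its ligand charges sum to -3, so Ta = +5.
A 1:1 salt means the anion carries the equal and opposite charge, 2−.
Anion: ligand charges sum to -4; for the ion to be 2−, Fe = +2.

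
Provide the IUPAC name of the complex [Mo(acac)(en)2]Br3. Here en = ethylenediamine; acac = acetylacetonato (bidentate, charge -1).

(acetylacetonato)bis(ethylenediamine)molybdenum(IV) bromide

The 3 bromide counter-ions carry a total charge of -3, so each complex ion is 3+.
Ligand charges: 2×ethylenediamine (neutral), 1×acetylacetonato (-1 each); total -1. So Mo + (-1) = 3+, giving Mo = +4.
Ligands are named alphabetically: acetylacetonato before ethylenediamine.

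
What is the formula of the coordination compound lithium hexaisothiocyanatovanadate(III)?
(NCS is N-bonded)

Ligands: 6 isothiocyanato (NCS, -1). Ligand charge sum = -6.
With V in oxidation state +3, the complex ion is [V...]^3−.
Charge balance with lithium (+1) requires 1 complex ion per 3 lithium.

Li3[V(NCS)6]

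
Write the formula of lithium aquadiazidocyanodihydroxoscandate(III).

Ligands: 1 aqua (H2O, neutral), 2 azido (N3, -1), 1 cyano (CN, -1), 2 hydroxo (OH, -1). Ligand charge sum = -5.
With Sc in oxidation state +3, the complex ion is [Sc...]^2−.
Charge balance with lithium (+1) requires 1 complex ion per 2 lithium.

Li2[Sc(CN)(H2O)(N3)2(OH)2]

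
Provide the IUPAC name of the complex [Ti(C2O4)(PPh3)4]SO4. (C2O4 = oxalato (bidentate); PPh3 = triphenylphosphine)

The 1 sulfate counter-ion carries a total charge of -2, so each complex ion is 2+.
Ligand charges: 1×oxalato (-2 each), 4×triphenylphosphine (neutral); total -2. So Ti + (-2) = 2+, giving Ti = +4.
Ligands are named alphabetically: oxalato before triphenylphosphine.

oxalatotetrakis(triphenylphosphine)titanium(IV) sulfate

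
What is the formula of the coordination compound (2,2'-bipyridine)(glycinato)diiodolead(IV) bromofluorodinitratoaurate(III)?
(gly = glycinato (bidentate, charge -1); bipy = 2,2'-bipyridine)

[Pb(bipy)(gly)I2][AuBrF(NO3)2]

Cation [Pb…]: ligand charges -3, Pb(IV) ⇒ ion charge 1+.
Anion [Au…]: ligand charges -4, Au(III) ⇒ ion charge 1−.
One 1+ cation balances one 1− anion.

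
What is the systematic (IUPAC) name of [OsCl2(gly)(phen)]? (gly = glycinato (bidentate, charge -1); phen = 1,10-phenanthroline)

There is no counter-ion, so the complex is neutral overall.
Ligand charges: 1×glycinato (-1 each), 2×chloro (-1 each), 1×1,10-phenanthroline (neutral); total -3. So Os + (-3) = 0, giving Os = +3.
Ligands are named alphabetically: chloro before glycinato before phenanthroline.

dichloro(glycinato)(1,10-phenanthroline)osmium(III)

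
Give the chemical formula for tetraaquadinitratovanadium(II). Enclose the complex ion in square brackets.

Ligands: 4 aqua (H2O, neutral), 2 nitrato (NO3, -1). Ligand charge sum = -2.
With V in oxidation state +2, the complex ion is [V...].

[V(H2O)4(NO3)2]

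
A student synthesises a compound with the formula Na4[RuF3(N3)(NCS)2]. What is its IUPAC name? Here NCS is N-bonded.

The 4 sodium counter-ions carry a total charge of +4, so each complex ion is 4−.
Ligand charges: 3×fluoro (-1 each), 1×azido (-1 each), 2×isothiocyanato (-1 each); total -6. So Ru + (-6) = 4−, giving Ru = +2.
The complex ion is anionic, so ruthenium takes the -ate form ruthenate(II).

sodium azidotrifluorodiisothiocyanatoruthenate(II)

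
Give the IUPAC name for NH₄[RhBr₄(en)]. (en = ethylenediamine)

ammonium tetrabromo(ethylenediamine)rhodate(III)

The 1 ammonium counter-ion carries a total charge of +1, so each complex ion is 1−.
Ligand charges: 1×ethylenediamine (neutral), 4×bromo (-1 each); total -4. So Rh + (-4) = 1−, giving Rh = +3.
The complex ion is anionic, so rhodium takes the -ate form rhodate(III).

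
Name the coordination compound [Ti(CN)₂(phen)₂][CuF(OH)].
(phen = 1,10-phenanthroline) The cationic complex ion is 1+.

dicyanobis(1,10-phenanthroline)titanium(III) fluorohydroxocuprate(I)

The complex cation is given as 1+; its ligand charges sum to -2, so Ti = +3.
A 1:1 salt means the anion carries the equal and opposite charge, 1−.
Anion: ligand charges sum to -2; for the ion to be 1−, Cu = +1.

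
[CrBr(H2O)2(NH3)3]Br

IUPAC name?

The 1 bromide counter-ion carries a total charge of -1, so each complex ion is 1+.
Ligand charges: 1×bromo (-1 each), 3×ammine (neutral), 2×aqua (neutral); total -1. So Cr + (-1) = 1+, giving Cr = +2.
Ligands are named alphabetically: ammine before aqua before bromo.

triamminediaquabromochromium(II) bromide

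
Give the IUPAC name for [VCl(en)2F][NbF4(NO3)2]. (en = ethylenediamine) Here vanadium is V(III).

Both ions are complex: the cation is named first with the plain metal name, the anion second with the -ate form; each ion's ligands are alphabetised independently.
V is given as +3; the cation's ligand charges sum to -2, so the complex cation is 1+.
A 1:1 salt means the anion carries the equal and opposite charge, 1−.
Anion: ligand charges sum to -6; for the ion to be 1−, Nb = +5.

chlorobis(ethylenediamine)fluorovanadium(III) tetrafluorodinitratoniobate(V)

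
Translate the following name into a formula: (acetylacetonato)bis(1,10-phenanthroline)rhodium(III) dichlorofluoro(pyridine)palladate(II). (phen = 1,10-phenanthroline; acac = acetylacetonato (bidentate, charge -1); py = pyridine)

Cation [Rh…]: ligand charges -1, Rh(III) ⇒ ion charge 2+.
Anion [Pd…]: ligand charges -3, Pd(II) ⇒ ion charge 1−.
One 2+ cation requires 2 of the 1− anion.

[Rh(acac)(phen)2][PdCl2F(py)]2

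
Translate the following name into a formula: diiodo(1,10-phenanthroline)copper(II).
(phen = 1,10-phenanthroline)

[CuI2(phen)]

Ligands: 1 1,10-phenanthroline (phen, neutral), 2 iodo (I, -1). Ligand charge sum = -2.
With Cu in oxidation state +2, the complex ion is [Cu...].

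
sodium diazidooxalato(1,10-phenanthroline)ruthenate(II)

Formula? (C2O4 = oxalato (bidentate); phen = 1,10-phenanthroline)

Ligands: 2 azido (N3, -1), 1 oxalato (C2O4, -2), 1 1,10-phenanthroline (phen, neutral). Ligand charge sum = -4.
With Ru in oxidation state +2, the complex ion is [Ru...]^2−.
Charge balance with sodium (+1) requires 1 complex ion per 2 sodium.

Na2[Ru(C2O4)(N3)2(phen)]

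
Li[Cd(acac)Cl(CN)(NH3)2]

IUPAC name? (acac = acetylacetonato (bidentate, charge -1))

The 1 lithium counter-ion carries a total charge of +1, so each complex ion is 1−.
Ligand charges: 1×cyano (-1 each), 1×acetylacetonato (-1 each), 1×chloro (-1 each), 2×ammine (neutral); total -3. So Cd + (-3) = 1−, giving Cd = +2.
Ligands are named alphabetically: acetylacetonato before ammine before chloro before cyano.
The complex ion is anionic, so cadmium takes the -ate form cadmate(II).

lithium (acetylacetonato)diamminechlorocyanocadmate(II)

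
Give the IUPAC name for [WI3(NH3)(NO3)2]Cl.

The 1 chloride counter-ion carries a total charge of -1, so each complex ion is 1+.
Ligand charges: 2×nitrato (-1 each), 3×iodo (-1 each), 1×ammine (neutral); total -5. So W + (-5) = 1+, giving W = +6.
Ligands are named alphabetically: ammine before iodo before nitrato.

amminetriiododinitratotungsten(VI) chloride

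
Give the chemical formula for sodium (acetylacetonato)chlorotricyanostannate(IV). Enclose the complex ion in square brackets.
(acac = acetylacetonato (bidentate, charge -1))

Na[Sn(acac)Cl(CN)3]

Ligands: 3 cyano (CN, -1), 1 acetylacetonato (acac, -1), 1 chloro (Cl, -1). Ligand charge sum = -5.
Charge balance with sodium (+1) requires 1 complex ion per 1 sodium.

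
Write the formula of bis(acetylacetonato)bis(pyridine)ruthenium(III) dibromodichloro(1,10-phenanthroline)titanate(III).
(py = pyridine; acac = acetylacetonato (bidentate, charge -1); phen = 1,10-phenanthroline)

Cation [Ru…]: ligand charges -2, Ru(III) ⇒ ion charge 1+.
Anion [Ti…]: ligand charges -4, Ti(III) ⇒ ion charge 1−.
One 1+ cation balances one 1− anion.

[Ru(acac)2(py)2][TiBr2Cl2(phen)]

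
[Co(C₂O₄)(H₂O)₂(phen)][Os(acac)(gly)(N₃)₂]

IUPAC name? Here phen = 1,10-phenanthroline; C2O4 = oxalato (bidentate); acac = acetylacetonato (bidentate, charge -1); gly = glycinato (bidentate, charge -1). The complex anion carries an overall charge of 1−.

diaquaoxalato(1,10-phenanthroline)cobalt(III) (acetylacetonato)diazido(glycinato)osmate(III)

Both ions are complex: the cation is named first with the plain metal name, the anion second with the -ate form; each ion's ligands are alphabetised independently.
The complex anion is given as 1−; its ligand charges sum to -4, so Os = +3.
A 1:1 salt means the cation carries the equal and opposite charge, 1+.
Cation: ligand charges sum to -2; for the ion to be 1+, Co = +3.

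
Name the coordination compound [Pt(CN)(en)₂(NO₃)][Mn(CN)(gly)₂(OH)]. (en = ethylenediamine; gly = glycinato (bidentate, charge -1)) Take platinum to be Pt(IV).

Both ions are complex: the cation is named first with the plain metal name, the anion second with the -ate form; each ion's ligands are alphabetised independently.
Pt is given as +4; the cation's ligand charges sum to -2, so the complex cation is 2+.
A 1:1 salt means the anion carries the equal and opposite charge, 2−.
Anion: ligand charges sum to -4; for the ion to be 2−, Mn = +2.

cyanobis(ethylenediamine)nitratoplatinum(IV) cyanobis(glycinato)hydroxomanganate(II)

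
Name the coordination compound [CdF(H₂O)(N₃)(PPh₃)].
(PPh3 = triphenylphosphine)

aquaazidofluoro(triphenylphosphine)cadmium(II)

There is no counter-ion, so the complex is neutral overall.
Ligand charges: 1×aqua (neutral), 1×triphenylphosphine (neutral), 1×azido (-1 each), 1×fluoro (-1 each); total -2. So Cd + (-2) = 0, giving Cd = +2.
Ligands are named alphabetically: aqua before azido before fluoro before triphenylphosphine.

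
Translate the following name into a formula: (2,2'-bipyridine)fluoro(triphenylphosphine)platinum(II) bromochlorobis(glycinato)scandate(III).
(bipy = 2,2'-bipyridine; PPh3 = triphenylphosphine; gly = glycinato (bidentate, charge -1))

[Pt(bipy)F(PPh3)][ScBrCl(gly)2]

Cation [Pt…]: ligand charges -1, Pt(II) ⇒ ion charge 1+.
Anion [Sc…]: ligand charges -4, Sc(III) ⇒ ion charge 1−.
One 1+ cation balances one 1− anion.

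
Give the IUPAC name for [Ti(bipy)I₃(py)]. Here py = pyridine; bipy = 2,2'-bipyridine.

There is no counter-ion, so the complex is neutral overall.
Ligand charges: 1×pyridine (neutral), 1×2,2'-bipyridine (neutral), 3×iodo (-1 each); total -3. So Ti + (-3) = 0, giving Ti = +3.
Ligands are named alphabetically: bipyridine before iodo before pyridine.

(2,2'-bipyridine)triiodo(pyridine)titanium(III)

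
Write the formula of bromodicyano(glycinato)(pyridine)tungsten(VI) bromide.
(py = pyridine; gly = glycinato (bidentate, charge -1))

Ligands: 1 bromo (Br, -1), 2 cyano (CN, -1), 1 pyridine (py, neutral), 1 glycinato (gly, -1). Ligand charge sum = -4.
With W in oxidation state +6, the complex ion is [W...]^2+.
Charge balance with bromide (-1) requires 1 complex ion per 2 bromide.

[WBr(CN)2(gly)(py)]Br2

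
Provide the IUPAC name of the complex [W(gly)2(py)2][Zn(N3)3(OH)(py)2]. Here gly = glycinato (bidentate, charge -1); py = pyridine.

Zinc is always +2 in its complexes; the anion's ligand charges sum to -4, so the complex anion is 2−.
A 1:1 salt means the cation carries the equal and opposite charge, 2+.
Cation: ligand charges sum to -2; for the ion to be 2+, W = +4.

bis(glycinato)bis(pyridine)tungsten(IV) triazidohydroxobis(pyridine)zincate(II)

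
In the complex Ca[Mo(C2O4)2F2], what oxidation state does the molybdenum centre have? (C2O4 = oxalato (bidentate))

+4

1 calcium outside the brackets (+2 each) → the complex ion is 2−.
Ligand charges: 2×C2O4 = -4; 2×F = -2; sum -6.
Mo + (-6) = 2− ⇒ Mo is +4.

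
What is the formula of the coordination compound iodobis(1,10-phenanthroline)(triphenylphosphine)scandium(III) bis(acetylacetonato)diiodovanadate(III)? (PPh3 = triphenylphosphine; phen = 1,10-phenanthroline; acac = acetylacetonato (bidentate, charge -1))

[ScI(phen)2(PPh3)][V(acac)2I2]2

Cation [Sc…]: ligand charges -1, Sc(III) ⇒ ion charge 2+.
Anion [V…]: ligand charges -4, V(III) ⇒ ion charge 1−.
One 2+ cation requires 2 of the 1− anion.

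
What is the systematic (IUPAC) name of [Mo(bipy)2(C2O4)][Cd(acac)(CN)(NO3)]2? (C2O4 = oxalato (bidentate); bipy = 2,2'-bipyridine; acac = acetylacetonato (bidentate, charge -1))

bis(2,2'-bipyridine)oxalatomolybdenum(IV) (acetylacetonato)cyanonitratocadmate(II)

Cadmium is always +2 in its complexes; the anion's ligand charges sum to -3, so the complex anion is 1−.
With 2 anions per cation, the cation must be 2×1 = 2+.
Cation: ligand charges sum to -2; for the ion to be 2+, Mo = +4.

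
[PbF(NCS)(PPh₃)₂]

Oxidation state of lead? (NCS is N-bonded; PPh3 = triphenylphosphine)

No counter-ion: the bracketed complex is neutral.
Ligand charges: 1×NCS = -1; 1×F = -1; 2×PPh3 neutral; sum -2.
Pb + (-2) = 0 ⇒ Pb is +2.

+2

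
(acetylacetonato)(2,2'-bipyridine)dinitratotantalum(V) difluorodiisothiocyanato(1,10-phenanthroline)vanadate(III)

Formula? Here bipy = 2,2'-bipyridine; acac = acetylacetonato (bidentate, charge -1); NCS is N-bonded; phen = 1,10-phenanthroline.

[Ta(acac)(bipy)(NO3)2][VF2(NCS)2(phen)]2

Cation [Ta…]: ligand charges -3, Ta(V) ⇒ ion charge 2+.
Anion [V…]: ligand charges -4, V(III) ⇒ ion charge 1−.
One 2+ cation requires 2 of the 1− anion.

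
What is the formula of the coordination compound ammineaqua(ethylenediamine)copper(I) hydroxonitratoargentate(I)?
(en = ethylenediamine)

Cation [Cu…]: ligand charges 0, Cu(I) ⇒ ion charge 1+.
Anion [Ag…]: ligand charges -2, Ag(I) ⇒ ion charge 1−.

[Cu(en)(H2O)(NH3)][Ag(NO3)(OH)]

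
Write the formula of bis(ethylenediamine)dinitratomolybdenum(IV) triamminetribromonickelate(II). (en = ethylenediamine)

[Mo(en)2(NO3)2][NiBr3(NH3)3]2

Cation [Mo…]: ligand charges -2, Mo(IV) ⇒ ion charge 2+.
Anion [Ni…]: ligand charges -3, Ni(II) ⇒ ion charge 1−.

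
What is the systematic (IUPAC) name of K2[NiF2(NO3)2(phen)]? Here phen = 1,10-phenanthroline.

potassium difluorodinitrato(1,10-phenanthroline)nickelate(II)

The 2 potassium counter-ions carry a total charge of +2, so each complex ion is 2−.
Ligand charges: 1×1,10-phenanthroline (neutral), 2×fluoro (-1 each), 2×nitrato (-1 each); total -4. So Ni + (-4) = 2−, giving Ni = +2.
The complex ion is anionic, so nickel takes the -ate form nickelate(II).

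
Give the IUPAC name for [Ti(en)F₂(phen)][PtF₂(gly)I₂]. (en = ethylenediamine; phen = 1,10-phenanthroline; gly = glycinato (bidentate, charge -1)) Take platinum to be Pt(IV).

Both ions are complex: the cation is named first with the plain metal name, the anion second with the -ate form; each ion's ligands are alphabetised independently.
Pt is given as +4; the anion's ligand charges sum to -5, so the complex anion is 1−.
A 1:1 salt means the cation carries the equal and opposite charge, 1+.
Cation: ligand charges sum to -2; for the ion to be 1+, Ti = +3.

(ethylenediamine)difluoro(1,10-phenanthroline)titanium(III) difluoro(glycinato)diiodoplatinate(IV)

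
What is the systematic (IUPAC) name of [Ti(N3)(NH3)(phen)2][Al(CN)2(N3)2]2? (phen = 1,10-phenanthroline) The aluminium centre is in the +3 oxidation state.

Both ions are complex: the cation is named first with the plain metal name, the anion second with the -ate form; each ion's ligands are alphabetised independently.
Al is given as +3; the anion's ligand charges sum to -4, so the complex anion is 1−.
With 2 anions per cation, the cation must be 2×1 = 2+.
Cation: ligand charges sum to -1; for the ion to be 2+, Ti = +3.

ammineazidobis(1,10-phenanthroline)titanium(III) diazidodicyanoaluminate(III)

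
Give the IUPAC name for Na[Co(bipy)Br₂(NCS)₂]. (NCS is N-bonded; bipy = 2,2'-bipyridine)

The 1 sodium counter-ion carries a total charge of +1, so each complex ion is 1−.
Ligand charges: 2×isothiocyanato (-1 each), 1×2,2'-bipyridine (neutral), 2×bromo (-1 each); total -4. So Co + (-4) = 1−, giving Co = +3.
The complex ion is anionic, so cobalt takes the -ate form cobaltate(III).

sodium (2,2'-bipyridine)dibromodiisothiocyanatocobaltate(III)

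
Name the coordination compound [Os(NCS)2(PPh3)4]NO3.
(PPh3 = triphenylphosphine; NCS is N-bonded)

diisothiocyanatotetrakis(triphenylphosphine)osmium(III) nitrate

The 1 nitrate counter-ion carries a total charge of -1, so each complex ion is 1+.
Ligand charges: 4×triphenylphosphine (neutral), 2×isothiocyanato (-1 each); total -2. So Os + (-2) = 1+, giving Os = +3.
Ligands are named alphabetically: isothiocyanato before triphenylphosphine.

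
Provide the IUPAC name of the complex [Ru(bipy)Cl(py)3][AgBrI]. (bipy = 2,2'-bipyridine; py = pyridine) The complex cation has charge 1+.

Both ions are complex: the cation is named first with the plain metal name, the anion second with the -ate form; each ion's ligands are alphabetised independently.
The complex cation is given as 1+; its ligand charges sum to -1, so Ru = +2.
A 1:1 salt means the anion carries the equal and opposite charge, 1−.
Anion: ligand charges sum to -2; for the ion to be 1−, Ag = +1.

(2,2'-bipyridine)chlorotris(pyridine)ruthenium(II) bromoiodoargentate(I)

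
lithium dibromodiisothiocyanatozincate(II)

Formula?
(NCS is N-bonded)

Li2[ZnBr2(NCS)2]

Ligands: 2 isothiocyanato (NCS, -1), 2 bromo (Br, -1). Ligand charge sum = -4.
With Zn in oxidation state +2, the complex ion is [Zn...]^2−.
Charge balance with lithium (+1) requires 1 complex ion per 2 lithium.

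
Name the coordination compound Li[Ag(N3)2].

The 1 lithium counter-ion carries a total charge of +1, so each complex ion is 1−.
Ligand charges: 2×azido (-1 each); total -2. So Ag + (-2) = 1−, giving Ag = +1.
The complex ion is anionic, so silver takes the -ate form argentate(I).

lithium diazidoargentate(I)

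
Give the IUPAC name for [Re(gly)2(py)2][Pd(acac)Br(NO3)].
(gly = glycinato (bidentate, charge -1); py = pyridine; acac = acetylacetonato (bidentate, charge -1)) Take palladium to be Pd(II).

Pd is given as +2; the anion's ligand charges sum to -3, so the complex anion is 1−.
A 1:1 salt means the cation carries the equal and opposite charge, 1+.
Cation: ligand charges sum to -2; for the ion to be 1+, Re = +3.

bis(glycinato)bis(pyridine)rhenium(III) (acetylacetonato)bromonitratopalladate(II)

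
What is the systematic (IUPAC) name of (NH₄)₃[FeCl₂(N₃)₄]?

ammonium tetraazidodichloroferrate(III)

The 3 ammonium counter-ions carry a total charge of +3, so each complex ion is 3−.
Ligand charges: 2×chloro (-1 each), 4×azido (-1 each); total -6. So Fe + (-6) = 3−, giving Fe = +3.
Ligands are named alphabetically: azido before chloro.
The complex ion is anionic, so iron takes the -ate form ferrate(III).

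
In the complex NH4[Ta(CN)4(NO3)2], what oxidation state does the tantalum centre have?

1 ammonium outside the brackets (+1 each) → the complex ion is 1−.
Ligand charges: 2×NO3 = -2; 4×CN = -4; sum -6.
Ta + (-6) = 1− ⇒ Ta is +5.

+5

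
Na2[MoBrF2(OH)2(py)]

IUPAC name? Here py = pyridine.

sodium bromodifluorodihydroxo(pyridine)molybdate(III)

The 2 sodium counter-ions carry a total charge of +2, so each complex ion is 2−.
Ligand charges: 2×fluoro (-1 each), 1×bromo (-1 each), 1×pyridine (neutral), 2×hydroxo (-1 each); total -5. So Mo + (-5) = 2−, giving Mo = +3.
The complex ion is anionic, so molybdenum takes the -ate form molybdate(III).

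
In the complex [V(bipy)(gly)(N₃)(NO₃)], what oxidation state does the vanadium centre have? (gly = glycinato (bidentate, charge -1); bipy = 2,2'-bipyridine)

No counter-ion: the bracketed complex is neutral.
Ligand charges: 1×gly = -1; 1×NO3 = -1; 1×bipy neutral; 1×N3 = -1; sum -3.
V + (-3) = 0 ⇒ V is +3.

+3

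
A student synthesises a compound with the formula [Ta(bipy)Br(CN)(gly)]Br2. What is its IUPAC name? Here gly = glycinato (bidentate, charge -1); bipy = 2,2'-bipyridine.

The 2 bromide counter-ions carry a total charge of -2, so each complex ion is 2+.
Ligand charges: 1×glycinato (-1 each), 1×bromo (-1 each), 1×cyano (-1 each), 1×2,2'-bipyridine (neutral); total -3. So Ta + (-3) = 2+, giving Ta = +5.
Ligands are named alphabetically: bipyridine before bromo before cyano before glycinato.

(2,2'-bipyridine)bromocyano(glycinato)tantalum(V) bromide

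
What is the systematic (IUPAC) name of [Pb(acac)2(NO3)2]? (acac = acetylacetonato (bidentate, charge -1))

There is no counter-ion, so the complex is neutral overall.
Ligand charges: 2×nitrato (-1 each), 2×acetylacetonato (-1 each); total -4. So Pb + (-4) = 0, giving Pb = +4.
Ligands are named alphabetically: acetylacetonato before nitrato.

bis(acetylacetonato)dinitratolead(IV)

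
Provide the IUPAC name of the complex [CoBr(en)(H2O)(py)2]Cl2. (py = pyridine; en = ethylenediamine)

The 2 chloride counter-ions carry a total charge of -2, so each complex ion is 2+.
Ligand charges: 1×aqua (neutral), 2×pyridine (neutral), 1×bromo (-1 each), 1×ethylenediamine (neutral); total -1. So Co + (-1) = 2+, giving Co = +3.
Ligands are named alphabetically: aqua before bromo before ethylenediamine before pyridine.

aquabromo(ethylenediamine)bis(pyridine)cobalt(III) chloride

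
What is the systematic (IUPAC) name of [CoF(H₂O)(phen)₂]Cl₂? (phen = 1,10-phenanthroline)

aquafluorobis(1,10-phenanthroline)cobalt(III) chloride

The 2 chloride counter-ions carry a total charge of -2, so each complex ion is 2+.
Ligand charges: 2×1,10-phenanthroline (neutral), 1×fluoro (-1 each), 1×aqua (neutral); total -1. So Co + (-1) = 2+, giving Co = +3.
Ligands are named alphabetically: aqua before fluoro before phenanthroline.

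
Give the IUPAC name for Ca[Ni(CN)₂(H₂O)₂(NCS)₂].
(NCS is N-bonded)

calcium diaquadicyanodiisothiocyanatonickelate(II)

The 1 calcium counter-ion carries a total charge of +2, so each complex ion is 2−.
Ligand charges: 2×cyano (-1 each), 2×aqua (neutral), 2×isothiocyanato (-1 each); total -4. So Ni + (-4) = 2−, giving Ni = +2.
Ligands are named alphabetically: aqua before cyano before isothiocyanato.
The complex ion is anionic, so nickel takes the -ate form nickelate(II).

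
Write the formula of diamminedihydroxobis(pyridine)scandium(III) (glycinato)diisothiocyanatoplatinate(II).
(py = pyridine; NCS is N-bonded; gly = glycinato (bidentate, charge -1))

Cation [Sc…]: ligand charges -2, Sc(III) ⇒ ion charge 1+.
Anion [Pt…]: ligand charges -3, Pt(II) ⇒ ion charge 1−.
One 1+ cation balances one 1− anion.

[Sc(NH3)2(OH)2(py)2][Pt(gly)(NCS)2]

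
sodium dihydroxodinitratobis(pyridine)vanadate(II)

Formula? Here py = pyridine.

Na2[V(NO3)2(OH)2(py)2]

Ligands: 2 nitrato (NO3, -1), 2 pyridine (py, neutral), 2 hydroxo (OH, -1). Ligand charge sum = -4.
Charge balance with sodium (+1) requires 1 complex ion per 2 sodium.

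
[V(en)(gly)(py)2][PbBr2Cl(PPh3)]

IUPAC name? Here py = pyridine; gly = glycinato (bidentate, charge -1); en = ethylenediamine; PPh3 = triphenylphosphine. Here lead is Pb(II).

Both ions are complex: the cation is named first with the plain metal name, the anion second with the -ate form; each ion's ligands are alphabetised independently.
Pb is given as +2; the anion's ligand charges sum to -3, so the complex anion is 1−.
A 1:1 salt means the cation carries the equal and opposite charge, 1+.
Cation: ligand charges sum to -1; for the ion to be 1+, V = +2.

(ethylenediamine)(glycinato)bis(pyridine)vanadium(II) dibromochloro(triphenylphosphine)plumbate(II)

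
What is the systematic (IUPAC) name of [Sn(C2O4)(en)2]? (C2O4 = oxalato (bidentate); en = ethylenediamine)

There is no counter-ion, so the complex is neutral overall.
Ligand charges: 1×oxalato (-2 each), 2×ethylenediamine (neutral); total -2. So Sn + (-2) = 0, giving Sn = +2.
Ligands are named alphabetically: ethylenediamine before oxalato.

bis(ethylenediamine)oxalatotin(II)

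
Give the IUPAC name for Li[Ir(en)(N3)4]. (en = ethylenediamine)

lithium tetraazido(ethylenediamine)iridate(III)

The 1 lithium counter-ion carries a total charge of +1, so each complex ion is 1−.
Ligand charges: 1×ethylenediamine (neutral), 4×azido (-1 each); total -4. So Ir + (-4) = 1−, giving Ir = +3.
Ligands are named alphabetically: azido before ethylenediamine.
The complex ion is anionic, so iridium takes the -ate form iridate(III).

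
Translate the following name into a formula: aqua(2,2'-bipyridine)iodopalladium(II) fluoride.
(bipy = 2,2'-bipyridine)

[Pd(bipy)(H2O)I]F

Ligands: 1 aqua (H2O, neutral), 1 2,2'-bipyridine (bipy, neutral), 1 iodo (I, -1). Ligand charge sum = -1.
Charge balance with fluoride (-1) requires 1 complex ion per 1 fluoride.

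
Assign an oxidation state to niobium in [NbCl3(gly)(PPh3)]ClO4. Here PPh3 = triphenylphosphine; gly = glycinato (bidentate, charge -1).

+5

1 perchlorate outside the brackets (-1 each) → the complex ion is 1+.
Ligand charges: 3×Cl = -3; 1×PPh3 neutral; 1×gly = -1; sum -4.
Nb + (-4) = 1+ ⇒ Nb is +5.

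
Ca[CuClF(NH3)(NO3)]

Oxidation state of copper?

+1

1 calcium outside the brackets (+2 each) → the complex ion is 2−.
Ligand charges: 1×Cl = -1; 1×NH3 neutral; 1×F = -1; 1×NO3 = -1; sum -3.
Cu + (-3) = 2− ⇒ Cu is +1.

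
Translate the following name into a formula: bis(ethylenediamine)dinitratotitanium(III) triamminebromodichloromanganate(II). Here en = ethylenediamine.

[Ti(en)2(NO3)2][MnBrCl2(NH3)3]

Cation [Ti…]: ligand charges -2, Ti(III) ⇒ ion charge 1+.
Anion [Mn…]: ligand charges -3, Mn(II) ⇒ ion charge 1−.
One 1+ cation balances one 1− anion.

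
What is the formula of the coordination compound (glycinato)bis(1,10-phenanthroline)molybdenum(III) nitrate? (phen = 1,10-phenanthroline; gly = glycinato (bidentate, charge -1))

Ligands: 2 1,10-phenanthroline (phen, neutral), 1 glycinato (gly, -1). Ligand charge sum = -1.
With Mo in oxidation state +3, the complex ion is [Mo...]^2+.
Charge balance with nitrate (-1) requires 1 complex ion per 2 nitrate.

[Mo(gly)(phen)2](NO3)2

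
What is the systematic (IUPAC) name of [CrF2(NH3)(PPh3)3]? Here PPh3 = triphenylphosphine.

There is no counter-ion, so the complex is neutral overall.
Ligand charges: 3×triphenylphosphine (neutral), 2×fluoro (-1 each), 1×ammine (neutral); total -2. So Cr + (-2) = 0, giving Cr = +2.
Ligands are named alphabetically: ammine before fluoro before triphenylphosphine.

amminedifluorotris(triphenylphosphine)chromium(II)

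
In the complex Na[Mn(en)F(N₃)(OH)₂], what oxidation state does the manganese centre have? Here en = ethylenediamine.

+3

1 sodium outside the brackets (+1 each) → the complex ion is 1−.
Ligand charges: 2×OH = -2; 1×en neutral; 1×F = -1; 1×N3 = -1; sum -4.
Mn + (-4) = 1− ⇒ Mn is +3.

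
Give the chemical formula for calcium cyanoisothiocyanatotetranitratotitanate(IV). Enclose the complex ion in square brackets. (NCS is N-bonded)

Ca[Ti(CN)(NCS)(NO3)4]

Ligands: 4 nitrato (NO3, -1), 1 isothiocyanato (NCS, -1), 1 cyano (CN, -1). Ligand charge sum = -6.
Charge balance with calcium (+2) requires 1 complex ion per 1 calcium.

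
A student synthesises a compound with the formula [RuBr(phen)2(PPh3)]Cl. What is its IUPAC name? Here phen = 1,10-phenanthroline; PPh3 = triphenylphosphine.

bromobis(1,10-phenanthroline)(triphenylphosphine)ruthenium(II) chloride

The 1 chloride counter-ion carries a total charge of -1, so each complex ion is 1+.
Ligand charges: 2×1,10-phenanthroline (neutral), 1×triphenylphosphine (neutral), 1×bromo (-1 each); total -1. So Ru + (-1) = 1+, giving Ru = +2.
Ligands are named alphabetically: bromo before phenanthroline before triphenylphosphine.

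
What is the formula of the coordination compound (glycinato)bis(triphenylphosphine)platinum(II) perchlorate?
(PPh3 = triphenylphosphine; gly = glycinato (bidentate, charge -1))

[Pt(gly)(PPh3)2]ClO4

Ligands: 2 triphenylphosphine (PPh3, neutral), 1 glycinato (gly, -1). Ligand charge sum = -1.
With Pt in oxidation state +2, the complex ion is [Pt...]^1+.
Charge balance with perchlorate (-1) requires 1 complex ion per 1 perchlorate.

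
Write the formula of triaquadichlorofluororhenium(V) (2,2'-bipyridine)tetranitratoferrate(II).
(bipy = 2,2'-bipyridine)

[ReCl2F(H2O)3][Fe(bipy)(NO3)4]

Cation [Re…]: ligand charges -3, Re(V) ⇒ ion charge 2+.
Anion [Fe…]: ligand charges -4, Fe(II) ⇒ ion charge 2−.
One 2+ cation balances one 2− anion.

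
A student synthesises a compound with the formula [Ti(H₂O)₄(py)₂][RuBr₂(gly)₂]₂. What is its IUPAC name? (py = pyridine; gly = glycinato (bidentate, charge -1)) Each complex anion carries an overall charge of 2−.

Both ions are complex: the cation is named first with the plain metal name, the anion second with the -ate form; each ion's ligands are alphabetised independently.
The complex anion is given as 2−; its ligand charges sum to -4, so Ru = +2.
With 2 anions per cation, the cation must be 2×2 = 4+.
Cation: ligand charges sum to 0; for the ion to be 4+, Ti = +4.

tetraaquabis(pyridine)titanium(IV) dibromobis(glycinato)ruthenate(II)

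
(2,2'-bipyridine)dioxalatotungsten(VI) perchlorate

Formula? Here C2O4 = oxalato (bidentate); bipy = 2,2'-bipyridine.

Ligands: 2 oxalato (C2O4, -2), 1 2,2'-bipyridine (bipy, neutral). Ligand charge sum = -4.
With W in oxidation state +6, the complex ion is [W...]^2+.
Charge balance with perchlorate (-1) requires 1 complex ion per 2 perchlorate.

[W(bipy)(C2O4)2](ClO4)2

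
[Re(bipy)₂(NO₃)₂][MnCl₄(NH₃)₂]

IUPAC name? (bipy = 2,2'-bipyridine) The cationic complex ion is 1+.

bis(2,2'-bipyridine)dinitratorhenium(III) diamminetetrachloromanganate(III)

The complex cation is given as 1+; its ligand charges sum to -2, so Re = +3.
A 1:1 salt means the anion carries the equal and opposite charge, 1−.
Anion: ligand charges sum to -4; for the ion to be 1−, Mn = +3.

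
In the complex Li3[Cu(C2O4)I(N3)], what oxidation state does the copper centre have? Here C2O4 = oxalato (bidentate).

3 lithium outside the brackets (+1 each) → the complex ion is 3−.
Ligand charges: 1×C2O4 = -2; 1×I = -1; 1×N3 = -1; sum -4.
Cu + (-4) = 3− ⇒ Cu is +1.

+1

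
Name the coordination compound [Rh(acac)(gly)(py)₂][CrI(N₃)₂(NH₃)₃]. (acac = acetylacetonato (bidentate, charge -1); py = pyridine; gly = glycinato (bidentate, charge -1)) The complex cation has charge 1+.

Both ions are complex: the cation is named first with the plain metal name, the anion second with the -ate form; each ion's ligands are alphabetised independently.
The complex cation is given as 1+; its ligand charges sum to -2, so Rh = +3.
A 1:1 salt means the anion carries the equal and opposite charge, 1−.
Anion: ligand charges sum to -3; for the ion to be 1−, Cr = +2.

(acetylacetonato)(glycinato)bis(pyridine)rhodium(III) triamminediazidoiodochromate(II)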